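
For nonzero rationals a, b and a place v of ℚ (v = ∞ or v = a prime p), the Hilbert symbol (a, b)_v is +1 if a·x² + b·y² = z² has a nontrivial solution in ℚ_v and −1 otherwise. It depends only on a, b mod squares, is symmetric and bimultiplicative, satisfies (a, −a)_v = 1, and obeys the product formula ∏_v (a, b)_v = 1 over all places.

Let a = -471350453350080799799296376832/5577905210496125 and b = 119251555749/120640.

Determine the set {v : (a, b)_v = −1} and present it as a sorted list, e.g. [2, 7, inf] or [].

Mod squares: a ≡ -35, b ≡ 1110265. Check v ∈ {∞, 2, 3, 5, 7, 13, 17, 19, 29, 31, 47}.
v=29: a=29^-4·(≡6), b=29^-1·(≡9) mod 29; (6|29)=+1, (9|29)=+1; (−1)^{-4·-1·14}·(+1)^-1·(+1)^-4 = +1.
v=7: a=7^1·(≡4), b=7^0·(≡2) mod 7; (4|7)=+1, (2|7)=+1; (−1)^{1·0·3}·(+1)^0·(+1)^1 = +1.
v=31: a=31^6·(≡12), b=31^3·(≡5) mod 31; (12|31)=-1, (5|31)=+1; (−1)^{6·3·15}·(-1)^3·(+1)^6 = -1.
v=∞: -35 < 0 and 1110265 > 0  ⇒  (a,b)_∞ = +1.
v=5: a=5^-3·(≡2), b=5^-1·(≡3) mod 5; (2|5)=-1, (3|5)=-1; (−1)^{-3·-1·2}·(-1)^-1·(-1)^-3 = +1.
v=3: a=3^12·(≡1), b=3^6·(≡1) mod 3; (1|3)=+1, (1|3)=+1; (−1)^{12·6·1}·(+1)^6·(+1)^12 = +1.
v=47: a=47^-2·(≡18), b=47^0·(≡23) mod 47; (18|47)=+1, (23|47)=-1; (−1)^{-2·0·23}·(+1)^0·(-1)^-2 = +1.
v=17: a=17^6·(≡8), b=17^2·(≡5) mod 17; (8|17)=+1, (5|17)=-1; (−1)^{6·2·8}·(+1)^2·(-1)^6 = +1.
v=19: a=19^2·(≡8), b=19^1·(≡18) mod 19; (8|19)=-1, (18|19)=-1; (−1)^{2·1·9}·(-1)^1·(-1)^2 = -1.
v=13: a=13^-4·(≡10), b=13^-1·(≡6) mod 13; (10|13)=+1, (6|13)=-1; (−1)^{-4·-1·6}·(+1)^-1·(-1)^-4 = +1.
v=2: v_2(a)=14, v_2(b)=-6; units ≡ 5, 1 (mod 8); ε·ε+αω+βω = 0·0+14·0+-6·1 ≡ 0  ⇒  (a,b)_2 = +1.
Ram(-35, 1110265) = {19, 31}; no ℚ_19-point on the conic.

[19, 31]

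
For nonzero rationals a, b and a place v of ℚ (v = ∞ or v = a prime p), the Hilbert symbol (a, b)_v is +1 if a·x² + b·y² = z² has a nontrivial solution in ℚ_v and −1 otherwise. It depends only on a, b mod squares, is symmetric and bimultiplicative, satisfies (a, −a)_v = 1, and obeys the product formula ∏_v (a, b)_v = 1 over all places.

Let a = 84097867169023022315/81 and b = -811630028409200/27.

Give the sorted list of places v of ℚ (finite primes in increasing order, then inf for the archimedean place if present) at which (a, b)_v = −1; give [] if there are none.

Mod squares: a ≡ 35, b ≡ -429. Check v ∈ {∞, 2, 3, 5, 7, 11, 13, 17}.
v=7: a=7^7·(≡3), b=7^4·(≡5) mod 7; (3|7)=-1, (5|7)=-1; (−1)^{7·4·3}·(-1)^4·(-1)^7 = -1.
v=∞: 35 > 0 and -429 < 0  ⇒  (a,b)_∞ = +1.
v=5: a=5^1·(≡3), b=5^2·(≡1) mod 5; (3|5)=-1, (1|5)=+1; (−1)^{1·2·2}·(-1)^2·(+1)^1 = +1.
v=3: a=3^-4·(≡2), b=3^-3·(≡1) mod 3; (2|3)=-1, (1|3)=+1; (−1)^{-4·-3·1}·(-1)^-3·(+1)^-4 = -1.
v=17: a=17^2·(≡9), b=17^2·(≡13) mod 17; (9|17)=+1, (13|17)=+1; (−1)^{2·2·8}·(+1)^2·(+1)^2 = +1.
v=11: a=11^4·(≡10), b=11^3·(≡4) mod 11; (10|11)=-1, (4|11)=+1; (−1)^{4·3·5}·(-1)^3·(+1)^4 = -1.
v=2: v_2(a)=0, v_2(b)=4; units ≡ 3, 3 (mod 8); ε·ε+αω+βω = 1·1+0·1+4·1 ≡ 1  ⇒  (a,b)_2 = -1.
v=13: a=13^6·(≡12), b=13^3·(≡2) mod 13; (12|13)=+1, (2|13)=-1; (−1)^{6·3·6}·(+1)^3·(-1)^6 = +1.
(35, -429 / ℚ) ramifies at {2, 3, 7, 11}: a division algebra.

[2, 3, 7, 11]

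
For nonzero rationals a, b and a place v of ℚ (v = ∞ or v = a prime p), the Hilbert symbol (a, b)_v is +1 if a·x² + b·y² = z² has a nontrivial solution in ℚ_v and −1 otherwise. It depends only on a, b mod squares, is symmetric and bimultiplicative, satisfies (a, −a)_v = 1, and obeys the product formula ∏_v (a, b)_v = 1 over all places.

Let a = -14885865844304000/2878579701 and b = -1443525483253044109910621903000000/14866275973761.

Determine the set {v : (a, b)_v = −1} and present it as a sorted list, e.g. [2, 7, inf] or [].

[5, 29, 37, inf]

(a, b) ≡ (-64090, -857327) mod (ℚ^×)²; places V = {2, 3, 5, 7, 13, 17, 19, 23, 29, 31, 37, 41, 43, 47, ∞}.
(a,b)_47: α=0, u≡17; β=1, v≡25 (mod 47); (17|47)=+1, (25|47)=+1; sign (−1)^0·+1^1·+1^0 = +1.
(a,b)_13: α=3, u≡9; β=4, v≡12 (mod 13); (9|13)=+1, (12|13)=+1; sign (−1)^0·+1^4·+1^3 = +1.
(a,b)_17: α=1, u≡2; β=3, v≡9 (mod 17); (2|17)=+1, (9|17)=+1; sign (−1)^0·+1^3·+1^1 = +1.
(a,b)_3: α=-10, u≡2; β=-14, v≡1 (mod 3); (2|3)=-1, (1|3)=+1; sign (−1)^0·-1^-14·+1^-10 = +1.
(a,b)_31: α=2, u≡28; β=0, v≡25 (mod 31); (28|31)=+1, (25|31)=+1; sign (−1)^0·+1^0·+1^2 = +1.
(a,b)_∞: sgn(-64090)=−, sgn(-857327)=−, so -1.
(a,b)_41: α=-2, u≡11; β=-2, v≡6 (mod 41); (11|41)=-1, (6|41)=-1; sign (−1)^0·-1^-2·-1^-2 = +1.
(a,b)_43: α=0, u≡40; β=-2, v≡32 (mod 43); (40|43)=+1, (32|43)=-1; sign (−1)^0·+1^-2·-1^0 = +1.
(a,b)_29: α=-1, u≡20; β=3, v≡2 (mod 29); (20|29)=+1, (2|29)=-1; sign (−1)^0·+1^3·-1^-1 = -1.
(a,b)_5: α=3, u≡3; β=6, v≡3 (mod 5); (3|5)=-1, (3|5)=-1; sign (−1)^0·-1^6·-1^3 = -1.
(a,b)_2: α=7, β=6; u≡3, v≡1 (mod 8); ε(u)ε(v)=1·0, αω(v)=7·0, βω(u)=6·1; sum ≡ 0  ⇒  +1.
(a,b)_7: α=2, u≡2; β=4, v≡5 (mod 7); (2|7)=+1, (5|7)=-1; sign (−1)^0·+1^4·-1^2 = +1.
(a,b)_37: α=0, u≡14; β=1, v≡27 (mod 37); (14|37)=-1, (27|37)=+1; sign (−1)^0·-1^1·+1^0 = -1.
(a,b)_23: α=2, u≡21; β=4, v≡17 (mod 23); (21|23)=-1, (17|23)=-1; sign (−1)^0·-1^4·-1^2 = +1.
(a,b)_19: α=0, u≡5; β=2, v≡8 (mod 19); (5|19)=+1, (8|19)=-1; sign (−1)^0·+1^2·-1^0 = +1.
(-64090, -857327 / ℚ) ramifies at {5, 29, 37, ∞}: a division algebra.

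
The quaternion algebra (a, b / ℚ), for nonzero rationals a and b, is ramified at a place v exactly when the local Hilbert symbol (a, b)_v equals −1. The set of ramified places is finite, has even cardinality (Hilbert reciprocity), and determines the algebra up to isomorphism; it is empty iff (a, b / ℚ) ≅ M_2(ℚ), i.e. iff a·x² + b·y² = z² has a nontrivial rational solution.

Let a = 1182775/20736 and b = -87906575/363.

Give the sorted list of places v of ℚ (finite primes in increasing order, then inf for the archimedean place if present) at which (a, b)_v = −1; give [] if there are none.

(a, b) ≡ (391, -69) mod (ℚ^×)²; places V = {2, 3, 5, 11, 17, 23, ∞}.
(a,b)_17: α=1, u≡10; β=2, v≡1 (mod 17); (10|17)=-1, (1|17)=+1; sign (−1)^0·-1^2·+1^1 = +1.
(a,b)_5: α=2, u≡1; β=2, v≡4 (mod 5); (1|5)=+1, (4|5)=+1; sign (−1)^0·+1^2·+1^2 = +1.
(a,b)_23: α=1, u≡21; β=3, v≡19 (mod 23); (21|23)=-1, (19|23)=-1; sign (−1)^1·-1^3·-1^1 = -1.
(a,b)_∞: sgn(391)=+, sgn(-69)=−, so +1.
(a,b)_3: α=-4, u≡1; β=-1, v≡1 (mod 3); (1|3)=+1, (1|3)=+1; sign (−1)^0·+1^-1·+1^-4 = +1.
(a,b)_11: α=2, u≡7; β=-2, v≡8 (mod 11); (7|11)=-1, (8|11)=-1; sign (−1)^0·-1^-2·-1^2 = +1.
(a,b)_2: α=-8, β=0; u≡7, v≡3 (mod 8); ε(u)ε(v)=1·1, αω(v)=-8·1, βω(u)=0·0; sum ≡ 1  ⇒  -1.
(391, -69 / ℚ) ramifies at {2, 23}: a division algebra.

[2, 23]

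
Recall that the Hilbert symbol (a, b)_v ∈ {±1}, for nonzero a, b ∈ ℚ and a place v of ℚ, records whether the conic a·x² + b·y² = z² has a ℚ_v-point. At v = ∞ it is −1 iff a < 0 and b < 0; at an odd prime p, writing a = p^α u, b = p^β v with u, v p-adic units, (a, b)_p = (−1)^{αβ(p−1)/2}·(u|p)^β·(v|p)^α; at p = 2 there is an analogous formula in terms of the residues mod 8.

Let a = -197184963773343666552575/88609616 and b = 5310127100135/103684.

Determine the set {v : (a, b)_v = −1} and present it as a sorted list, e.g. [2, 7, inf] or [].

[5, 11]

(a, b) ≡ (-4147, 935) mod (ℚ^×)²; places V = {2, 5, 7, 11, 13, 17, 19, 23, 29, 31, ∞}.
(a,b)_7: α=0, u≡1; β=-2, v≡2 (mod 7); (1|7)=+1, (2|7)=+1; sign (−1)^0·+1^-2·+1^0 = +1.
(a,b)_13: α=3, u≡5; β=2, v≡10 (mod 13); (5|13)=-1, (10|13)=+1; sign (−1)^0·-1^2·+1^3 = +1.
(a,b)_∞: sgn(-4147)=−, sgn(935)=+, so +1.
(a,b)_11: α=5, u≡7; β=3, v≡6 (mod 11); (7|11)=-1, (6|11)=-1; sign (−1)^1·-1^3·-1^5 = -1.
(a,b)_29: α=-1, u≡11; β=0, v≡23 (mod 29); (11|29)=-1, (23|29)=+1; sign (−1)^0·-1^0·+1^-1 = +1.
(a,b)_23: α=-2, u≡1; β=-2, v≡10 (mod 23); (1|23)=+1, (10|23)=-1; sign (−1)^0·+1^-2·-1^-2 = +1.
(a,b)_17: α=6, u≡15; β=3, v≡13 (mod 17); (15|17)=+1, (13|17)=+1; sign (−1)^0·+1^3·+1^6 = +1.
(a,b)_19: α=-2, u≡3; β=0, v≡6 (mod 19); (3|19)=-1, (6|19)=+1; sign (−1)^0·-1^0·+1^-2 = +1.
(a,b)_31: α=4, u≡4; β=2, v≡19 (mod 31); (4|31)=+1, (19|31)=+1; sign (−1)^0·+1^2·+1^4 = +1.
(a,b)_2: α=-4, β=-2; u≡5, v≡7 (mod 8); ε(u)ε(v)=0·1, αω(v)=-4·0, βω(u)=-2·1; sum ≡ 0  ⇒  +1.
(a,b)_5: α=2, u≡2; β=1, v≡3 (mod 5); (2|5)=-1, (3|5)=-1; sign (−1)^0·-1^1·-1^2 = -1.
|Ram(-4147, 935)| = 2, even; anisotropic at {5, 11}.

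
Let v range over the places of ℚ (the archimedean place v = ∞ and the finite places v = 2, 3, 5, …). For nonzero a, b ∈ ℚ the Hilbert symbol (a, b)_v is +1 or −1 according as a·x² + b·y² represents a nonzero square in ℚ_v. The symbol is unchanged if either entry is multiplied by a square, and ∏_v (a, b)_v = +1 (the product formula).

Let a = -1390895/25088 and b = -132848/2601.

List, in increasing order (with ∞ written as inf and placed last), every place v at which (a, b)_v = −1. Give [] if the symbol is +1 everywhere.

Mod squares: a ≡ -190, b ≡ -23. Check v ∈ {∞, 2, 3, 5, 7, 11, 17, 19, 23}.
v=3: a=3^0·(≡2), b=3^-2·(≡1) mod 3; (2|3)=-1, (1|3)=+1; (−1)^{0·-2·1}·(-1)^-2·(+1)^0 = +1.
v=2: v_2(a)=-9, v_2(b)=4; units ≡ 1, 1 (mod 8); ε·ε+αω+βω = 0·0+-9·0+4·0 ≡ 0  ⇒  (a,b)_2 = +1.
v=23: a=23^0·(≡17), b=23^1·(≡10) mod 23; (17|23)=-1, (10|23)=-1; (−1)^{0·1·11}·(-1)^1·(-1)^0 = -1.
v=5: a=5^1·(≡2), b=5^0·(≡2) mod 5; (2|5)=-1, (2|5)=-1; (−1)^{1·0·2}·(-1)^0·(-1)^1 = -1.
v=11: a=11^4·(≡6), b=11^0·(≡2) mod 11; (6|11)=-1, (2|11)=-1; (−1)^{4·0·5}·(-1)^0·(-1)^4 = +1.
v=∞: -190 < 0 and -23 < 0  ⇒  (a,b)_∞ = -1.
v=19: a=19^1·(≡5), b=19^2·(≡13) mod 19; (5|19)=+1, (13|19)=-1; (−1)^{1·2·9}·(+1)^2·(-1)^1 = -1.
v=17: a=17^0·(≡10), b=17^-2·(≡14) mod 17; (10|17)=-1, (14|17)=-1; (−1)^{0·-2·8}·(-1)^-2·(-1)^0 = +1.
v=7: a=7^-2·(≡5), b=7^0·(≡3) mod 7; (5|7)=-1, (3|7)=-1; (−1)^{-2·0·3}·(-1)^0·(-1)^-2 = +1.
|Ram(-190, -23)| = 4, even; anisotropic at {5, 19, 23, ∞}.

[5, 19, 23, inf]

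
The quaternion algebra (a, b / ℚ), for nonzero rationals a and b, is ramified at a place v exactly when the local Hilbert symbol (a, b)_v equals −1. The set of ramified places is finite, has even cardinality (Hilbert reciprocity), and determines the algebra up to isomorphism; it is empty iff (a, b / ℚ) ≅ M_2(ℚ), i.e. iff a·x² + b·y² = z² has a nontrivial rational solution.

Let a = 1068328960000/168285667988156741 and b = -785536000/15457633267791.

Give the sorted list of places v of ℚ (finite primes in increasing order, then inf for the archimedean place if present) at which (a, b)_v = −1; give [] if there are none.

[3, 17]

Mod squares: a ≡ 29, b ≡ -3315. Check v ∈ {∞, 2, 3, 5, 11, 13, 17, 19, 29, 43}.
v=3: a=3^0·(≡2), b=3^-1·(≡2) mod 3; (2|3)=-1, (2|3)=-1; (−1)^{0·-1·1}·(-1)^-1·(-1)^0 = -1.
v=13: a=13^0·(≡9), b=13^-1·(≡8) mod 13; (9|13)=+1, (8|13)=-1; (−1)^{0·-1·6}·(+1)^-1·(-1)^0 = +1.
v=11: a=11^-12·(≡7), b=11^-8·(≡8) mod 11; (7|11)=-1, (8|11)=-1; (−1)^{-12·-8·5}·(-1)^-8·(-1)^-12 = +1.
v=5: a=5^4·(≡1), b=5^3·(≡2) mod 5; (1|5)=+1, (2|5)=-1; (−1)^{4·3·2}·(+1)^3·(-1)^4 = +1.
v=29: a=29^-1·(≡16), b=29^0·(≡23) mod 29; (16|29)=+1, (23|29)=+1; (−1)^{-1·0·14}·(+1)^0·(+1)^-1 = +1.
v=43: a=43^-2·(≡34), b=43^-2·(≡3) mod 43; (34|43)=-1, (3|43)=-1; (−1)^{-2·-2·21}·(-1)^-2·(-1)^-2 = +1.
v=∞: 29 > 0 and -3315 < 0  ⇒  (a,b)_∞ = +1.
v=17: a=17^2·(≡6), b=17^1·(≡2) mod 17; (6|17)=-1, (2|17)=+1; (−1)^{2·1·8}·(-1)^1·(+1)^2 = -1.
v=2: v_2(a)=14, v_2(b)=10; units ≡ 5, 5 (mod 8); ε·ε+αω+βω = 0·0+14·1+10·1 ≡ 0  ⇒  (a,b)_2 = +1.
v=19: a=19^2·(≡3), b=19^2·(≡8) mod 19; (3|19)=-1, (8|19)=-1; (−1)^{2·2·9}·(-1)^2·(-1)^2 = +1.
Ram(29, -3315) = {3, 17}; no ℚ_3-point on the conic.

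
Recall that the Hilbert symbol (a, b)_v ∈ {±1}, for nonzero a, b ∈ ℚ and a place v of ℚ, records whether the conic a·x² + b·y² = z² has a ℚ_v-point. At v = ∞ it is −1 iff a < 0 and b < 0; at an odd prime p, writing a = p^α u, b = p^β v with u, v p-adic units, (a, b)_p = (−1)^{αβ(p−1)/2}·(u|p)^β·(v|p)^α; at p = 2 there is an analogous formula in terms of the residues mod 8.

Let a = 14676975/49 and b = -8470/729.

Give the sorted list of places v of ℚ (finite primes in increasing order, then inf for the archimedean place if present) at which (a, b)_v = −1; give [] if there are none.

[7, 41]

(a, b) ≡ (65231, -70) mod (ℚ^×)²; places V = {2, 3, 5, 7, 11, 37, 41, 43, ∞}.
(a,b)_7: α=-2, u≡5; β=1, v≡1 (mod 7); (5|7)=-1, (1|7)=+1; sign (−1)^0·-1^1·+1^-2 = -1.
(a,b)_43: α=1, u≡20; β=0, v≡21 (mod 43); (20|43)=-1, (21|43)=+1; sign (−1)^0·-1^0·+1^1 = +1.
(a,b)_5: α=2, u≡1; β=1, v≡4 (mod 5); (1|5)=+1, (4|5)=+1; sign (−1)^0·+1^1·+1^2 = +1.
(a,b)_3: α=2, u≡2; β=-6, v≡2 (mod 3); (2|3)=-1, (2|3)=-1; sign (−1)^0·-1^-6·-1^2 = +1.
(a,b)_11: α=0, u≡1; β=2, v≡6 (mod 11); (1|11)=+1, (6|11)=-1; sign (−1)^0·+1^2·-1^0 = +1.
(a,b)_∞: sgn(65231)=+, sgn(-70)=−, so +1.
(a,b)_2: α=0, β=1; u≡7, v≡5 (mod 8); ε(u)ε(v)=1·0, αω(v)=0·1, βω(u)=1·0; sum ≡ 0  ⇒  +1.
(a,b)_41: α=1, u≡21; β=0, v≡30 (mod 41); (21|41)=+1, (30|41)=-1; sign (−1)^0·+1^0·-1^1 = -1.
(a,b)_37: α=1, u≡6; β=0, v≡30 (mod 37); (6|37)=-1, (30|37)=+1; sign (−1)^0·-1^0·+1^1 = +1.
|Ram(65231, -70)| = 2, even; anisotropic at {7, 41}.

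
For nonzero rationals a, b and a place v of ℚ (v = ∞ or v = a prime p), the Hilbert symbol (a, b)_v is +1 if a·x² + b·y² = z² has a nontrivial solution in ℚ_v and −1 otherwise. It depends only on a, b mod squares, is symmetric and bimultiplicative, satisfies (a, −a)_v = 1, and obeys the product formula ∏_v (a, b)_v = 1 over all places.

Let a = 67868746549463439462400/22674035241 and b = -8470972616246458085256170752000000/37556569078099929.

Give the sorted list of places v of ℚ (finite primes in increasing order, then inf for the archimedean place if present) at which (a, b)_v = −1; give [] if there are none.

[23, 37]

(a, b) ≡ (7429, -2426053) mod (ℚ^×)²; places V = {2, 3, 5, 7, 11, 13, 17, 19, 23, 29, 37, ∞}.
(a,b)_7: α=4, u≡4; β=5, v≡3 (mod 7); (4|7)=+1, (3|7)=-1; sign (−1)^0·+1^5·-1^4 = +1.
(a,b)_2: α=12, β=14; u≡5, v≡3 (mod 8); ε(u)ε(v)=0·1, αω(v)=12·1, βω(u)=14·1; sum ≡ 0  ⇒  +1.
(a,b)_11: α=-2, u≡4; β=-4, v≡10 (mod 11); (4|11)=+1, (10|11)=-1; sign (−1)^0·+1^-4·-1^-2 = +1.
(a,b)_19: α=1, u≡17; β=1, v≡10 (mod 19); (17|19)=+1, (10|19)=-1; sign (−1)^1·+1^1·-1^1 = +1.
(a,b)_17: α=5, u≡12; β=7, v≡10 (mod 17); (12|17)=-1, (10|17)=-1; sign (−1)^0·-1^7·-1^5 = +1.
(a,b)_13: α=-4, u≡5; β=-6, v≡7 (mod 13); (5|13)=-1, (7|13)=-1; sign (−1)^0·-1^-6·-1^-4 = +1.
(a,b)_3: α=-8, u≡1; β=-12, v≡2 (mod 3); (1|3)=+1, (2|3)=-1; sign (−1)^0·+1^-12·-1^-8 = +1.
(a,b)_23: α=3, u≡16; β=4, v≡22 (mod 23); (16|23)=+1, (22|23)=-1; sign (−1)^0·+1^4·-1^3 = -1.
(a,b)_∞: sgn(7429)=+, sgn(-2426053)=−, so +1.
(a,b)_29: α=2, u≡16; β=3, v≡10 (mod 29); (16|29)=+1, (10|29)=-1; sign (−1)^0·+1^3·-1^2 = +1.
(a,b)_5: α=2, u≡1; β=6, v≡3 (mod 5); (1|5)=+1, (3|5)=-1; sign (−1)^0·+1^6·-1^2 = +1.
(a,b)_37: α=0, u≡22; β=1, v≡8 (mod 37); (22|37)=-1, (8|37)=-1; sign (−1)^0·-1^1·-1^0 = -1.
Ram(7429, -2426053) = {23, 37}; no ℚ_23-point on the conic.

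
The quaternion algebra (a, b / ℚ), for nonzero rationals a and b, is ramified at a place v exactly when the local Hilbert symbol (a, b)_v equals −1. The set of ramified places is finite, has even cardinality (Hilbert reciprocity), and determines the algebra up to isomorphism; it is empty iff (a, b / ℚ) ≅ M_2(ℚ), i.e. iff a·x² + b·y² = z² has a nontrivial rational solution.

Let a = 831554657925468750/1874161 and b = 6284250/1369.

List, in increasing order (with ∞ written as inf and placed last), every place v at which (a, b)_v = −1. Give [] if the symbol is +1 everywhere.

Mod squares: a ≡ 15470, b ≡ 570. Check v ∈ {∞, 2, 3, 5, 7, 13, 17, 19, 37}.
v=∞: 15470 > 0 and 570 > 0  ⇒  (a,b)_∞ = +1.
v=5: a=5^7·(≡1), b=5^3·(≡1) mod 5; (1|5)=+1, (1|5)=+1; (−1)^{7·3·2}·(+1)^3·(+1)^7 = +1.
v=2: v_2(a)=1, v_2(b)=1; units ≡ 7, 5 (mod 8); ε·ε+αω+βω = 1·0+1·1+1·0 ≡ 1  ⇒  (a,b)_2 = -1.
v=13: a=13^1·(≡5), b=13^0·(≡6) mod 13; (5|13)=-1, (6|13)=-1; (−1)^{1·0·6}·(-1)^0·(-1)^1 = -1.
v=7: a=7^7·(≡5), b=7^2·(≡6) mod 7; (5|7)=-1, (6|7)=-1; (−1)^{7·2·3}·(-1)^2·(-1)^7 = -1.
v=3: a=3^4·(≡2), b=3^3·(≡1) mod 3; (2|3)=-1, (1|3)=+1; (−1)^{4·3·1}·(-1)^3·(+1)^4 = -1.
v=37: a=37^-4·(≡4), b=37^-2·(≡22) mod 37; (4|37)=+1, (22|37)=-1; (−1)^{-4·-2·18}·(+1)^-2·(-1)^-4 = +1.
v=19: a=19^2·(≡7), b=19^1·(≡17) mod 19; (7|19)=+1, (17|19)=+1; (−1)^{2·1·9}·(+1)^1·(+1)^2 = +1.
v=17: a=17^1·(≡2), b=17^0·(≡9) mod 17; (2|17)=+1, (9|17)=+1; (−1)^{1·0·8}·(+1)^0·(+1)^1 = +1.
Ram(15470, 570) = {2, 3, 7, 13}; no ℚ_2-point on the conic.

[2, 3, 7, 13]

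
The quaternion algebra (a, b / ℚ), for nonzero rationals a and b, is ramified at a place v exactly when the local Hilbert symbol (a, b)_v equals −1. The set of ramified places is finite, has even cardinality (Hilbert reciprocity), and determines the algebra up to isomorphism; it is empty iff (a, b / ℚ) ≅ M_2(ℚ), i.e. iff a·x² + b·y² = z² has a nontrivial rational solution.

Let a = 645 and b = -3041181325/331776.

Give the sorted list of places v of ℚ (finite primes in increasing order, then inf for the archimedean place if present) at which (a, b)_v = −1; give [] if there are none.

[3, 5, 13, 43]

Mod squares: a ≡ 645, b ≡ -13. Check v ∈ {∞, 2, 3, 5, 7, 13, 19, 23, 43}.
v=5: a=5^1·(≡4), b=5^2·(≡2) mod 5; (4|5)=+1, (2|5)=-1; (−1)^{1·2·2}·(+1)^2·(-1)^1 = -1.
v=∞: 645 > 0 and -13 < 0  ⇒  (a,b)_∞ = +1.
v=2: v_2(a)=0, v_2(b)=-12; units ≡ 5, 3 (mod 8); ε·ε+αω+βω = 0·1+0·1+-12·1 ≡ 0  ⇒  (a,b)_2 = +1.
v=19: a=19^0·(≡18), b=19^2·(≡5) mod 19; (18|19)=-1, (5|19)=+1; (−1)^{0·2·9}·(-1)^2·(+1)^0 = +1.
v=23: a=23^0·(≡1), b=23^2·(≡17) mod 23; (1|23)=+1, (17|23)=-1; (−1)^{0·2·11}·(+1)^2·(-1)^0 = +1.
v=3: a=3^1·(≡2), b=3^-4·(≡2) mod 3; (2|3)=-1, (2|3)=-1; (−1)^{1·-4·1}·(-1)^-4·(-1)^1 = -1.
v=7: a=7^0·(≡1), b=7^2·(≡2) mod 7; (1|7)=+1, (2|7)=+1; (−1)^{0·2·3}·(+1)^2·(+1)^0 = +1.
v=13: a=13^0·(≡8), b=13^1·(≡1) mod 13; (8|13)=-1, (1|13)=+1; (−1)^{0·1·6}·(-1)^1·(+1)^0 = -1.
v=43: a=43^1·(≡15), b=43^0·(≡29) mod 43; (15|43)=+1, (29|43)=-1; (−1)^{1·0·21}·(+1)^0·(-1)^1 = -1.
Ram(645, -13) = {3, 5, 13, 43}; no ℚ_3-point on the conic.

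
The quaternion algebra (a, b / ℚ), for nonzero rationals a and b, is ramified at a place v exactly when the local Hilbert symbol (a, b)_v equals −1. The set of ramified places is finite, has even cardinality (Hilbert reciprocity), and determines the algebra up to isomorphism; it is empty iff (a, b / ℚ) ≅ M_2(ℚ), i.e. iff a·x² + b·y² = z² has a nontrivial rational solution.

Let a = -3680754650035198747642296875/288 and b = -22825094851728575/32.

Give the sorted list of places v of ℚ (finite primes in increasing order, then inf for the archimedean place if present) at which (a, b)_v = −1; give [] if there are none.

[2, 11, 17, 19, 31, inf]

Mod squares: a ≡ -17974, b ≡ -1139374. Check v ∈ {∞, 2, 3, 5, 7, 11, 17, 19, 23, 31, 43, 47}.
v=11: a=11^3·(≡3), b=11^0·(≡10) mod 11; (3|11)=+1, (10|11)=-1; (−1)^{3·0·5}·(+1)^0·(-1)^3 = -1.
v=43: a=43^3·(≡27), b=43^2·(≡38) mod 43; (27|43)=-1, (38|43)=+1; (−1)^{3·2·21}·(-1)^2·(+1)^3 = +1.
v=2: v_2(a)=-5, v_2(b)=-5; units ≡ 5, 1 (mod 8); ε·ε+αω+βω = 0·0+-5·0+-5·1 ≡ 1  ⇒  (a,b)_2 = -1.
v=17: a=17^2·(≡7), b=17^1·(≡13) mod 17; (7|17)=-1, (13|17)=+1; (−1)^{2·1·8}·(-1)^1·(+1)^2 = -1.
v=5: a=5^6·(≡1), b=5^2·(≡1) mod 5; (1|5)=+1, (1|5)=+1; (−1)^{6·2·2}·(+1)^2·(+1)^6 = +1.
v=∞: -17974 < 0 and -1139374 < 0  ⇒  (a,b)_∞ = -1.
v=47: a=47^2·(≡14), b=47^1·(≡10) mod 47; (14|47)=+1, (10|47)=-1; (−1)^{2·1·23}·(+1)^1·(-1)^2 = +1.
v=3: a=3^-2·(≡2), b=3^0·(≡2) mod 3; (2|3)=-1, (2|3)=-1; (−1)^{-2·0·1}·(-1)^0·(-1)^-2 = +1.
v=23: a=23^2·(≡1), b=23^1·(≡1) mod 23; (1|23)=+1, (1|23)=+1; (−1)^{2·1·11}·(+1)^1·(+1)^2 = +1.
v=7: a=7^0·(≡1), b=7^4·(≡4) mod 7; (1|7)=+1, (4|7)=+1; (−1)^{0·4·3}·(+1)^4·(+1)^0 = +1.
v=19: a=19^3·(≡11), b=19^2·(≡2) mod 19; (11|19)=+1, (2|19)=-1; (−1)^{3·2·9}·(+1)^2·(-1)^3 = -1.
v=31: a=31^2·(≡15), b=31^1·(≡24) mod 31; (15|31)=-1, (24|31)=-1; (−1)^{2·1·15}·(-1)^1·(-1)^2 = -1.
(-17974, -1139374 / ℚ) ramifies at {2, 11, 17, 19, 31, ∞}: a division algebra.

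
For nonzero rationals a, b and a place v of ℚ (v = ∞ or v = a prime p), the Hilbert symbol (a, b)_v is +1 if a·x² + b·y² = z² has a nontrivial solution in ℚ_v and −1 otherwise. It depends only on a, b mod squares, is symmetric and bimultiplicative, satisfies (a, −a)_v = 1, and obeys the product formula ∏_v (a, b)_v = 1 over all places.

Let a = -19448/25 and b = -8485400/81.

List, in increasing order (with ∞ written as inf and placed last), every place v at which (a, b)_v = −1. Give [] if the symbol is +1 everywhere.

[2, 7, 17, 19, 29, inf]

(a, b) ≡ (-4862, -84854) mod (ℚ^×)²; places V = {2, 3, 5, 7, 11, 13, 17, 19, 29, ∞}.
(a,b)_2: α=3, β=3; u≡1, v≡5 (mod 8); ε(u)ε(v)=0·0, αω(v)=3·1, βω(u)=3·0; sum ≡ 1  ⇒  -1.
(a,b)_3: α=0, u≡1; β=-4, v≡1 (mod 3); (1|3)=+1, (1|3)=+1; sign (−1)^0·+1^-4·+1^0 = +1.
(a,b)_7: α=0, u≡3; β=1, v≡1 (mod 7); (3|7)=-1, (1|7)=+1; sign (−1)^0·-1^1·+1^0 = -1.
(a,b)_29: α=0, u≡19; β=1, v≡8 (mod 29); (19|29)=-1, (8|29)=-1; sign (−1)^0·-1^1·-1^0 = -1.
(a,b)_11: α=1, u≡1; β=1, v≡2 (mod 11); (1|11)=+1, (2|11)=-1; sign (−1)^1·+1^1·-1^1 = +1.
(a,b)_17: α=1, u≡10; β=0, v≡5 (mod 17); (10|17)=-1, (5|17)=-1; sign (−1)^0·-1^0·-1^1 = -1.
(a,b)_13: α=1, u≡1; β=0, v≡4 (mod 13); (1|13)=+1, (4|13)=+1; sign (−1)^0·+1^0·+1^1 = +1.
(a,b)_19: α=0, u≡14; β=1, v≡18 (mod 19); (14|19)=-1, (18|19)=-1; sign (−1)^0·-1^1·-1^0 = -1.
(a,b)_5: α=-2, u≡2; β=2, v≡4 (mod 5); (2|5)=-1, (4|5)=+1; sign (−1)^0·-1^2·+1^-2 = +1.
(a,b)_∞: sgn(-4862)=−, sgn(-84854)=−, so -1.
|Ram(-4862, -84854)| = 6, even; anisotropic at {2, 7, 17, 19, 29, ∞}.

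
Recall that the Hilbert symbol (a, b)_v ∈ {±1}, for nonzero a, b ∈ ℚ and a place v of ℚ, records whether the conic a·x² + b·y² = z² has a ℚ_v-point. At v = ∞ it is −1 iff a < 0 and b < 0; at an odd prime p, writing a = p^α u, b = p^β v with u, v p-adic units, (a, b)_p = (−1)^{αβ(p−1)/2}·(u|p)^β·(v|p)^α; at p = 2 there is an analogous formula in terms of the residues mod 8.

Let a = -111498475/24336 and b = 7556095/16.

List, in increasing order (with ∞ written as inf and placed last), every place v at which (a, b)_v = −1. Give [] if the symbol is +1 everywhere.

Mod squares: a ≡ -36859, b ≡ 4495. Check v ∈ {∞, 2, 3, 5, 11, 13, 29, 31, 41}.
v=2: v_2(a)=-4, v_2(b)=-4; units ≡ 5, 7 (mod 8); ε·ε+αω+βω = 0·1+-4·0+-4·1 ≡ 0  ⇒  (a,b)_2 = +1.
v=31: a=31^1·(≡19), b=31^1·(≡15) mod 31; (19|31)=+1, (15|31)=-1; (−1)^{1·1·15}·(+1)^1·(-1)^1 = +1.
v=13: a=13^-2·(≡3), b=13^0·(≡9) mod 13; (3|13)=+1, (9|13)=+1; (−1)^{-2·0·6}·(+1)^0·(+1)^-2 = +1.
v=11: a=11^2·(≡7), b=11^0·(≡6) mod 11; (7|11)=-1, (6|11)=-1; (−1)^{2·0·5}·(-1)^0·(-1)^2 = +1.
v=29: a=29^1·(≡9), b=29^1·(≡3) mod 29; (9|29)=+1, (3|29)=-1; (−1)^{1·1·14}·(+1)^1·(-1)^1 = -1.
v=41: a=41^1·(≡22), b=41^2·(≡17) mod 41; (22|41)=-1, (17|41)=-1; (−1)^{1·2·20}·(-1)^2·(-1)^1 = -1.
v=∞: -36859 < 0 and 4495 > 0  ⇒  (a,b)_∞ = +1.
v=3: a=3^-2·(≡2), b=3^0·(≡1) mod 3; (2|3)=-1, (1|3)=+1; (−1)^{-2·0·1}·(-1)^0·(+1)^-2 = +1.
v=5: a=5^2·(≡1), b=5^1·(≡4) mod 5; (1|5)=+1, (4|5)=+1; (−1)^{2·1·2}·(+1)^1·(+1)^2 = +1.
(-36859, 4495 / ℚ) ramifies at {29, 41}: a division algebra.

[29, 41]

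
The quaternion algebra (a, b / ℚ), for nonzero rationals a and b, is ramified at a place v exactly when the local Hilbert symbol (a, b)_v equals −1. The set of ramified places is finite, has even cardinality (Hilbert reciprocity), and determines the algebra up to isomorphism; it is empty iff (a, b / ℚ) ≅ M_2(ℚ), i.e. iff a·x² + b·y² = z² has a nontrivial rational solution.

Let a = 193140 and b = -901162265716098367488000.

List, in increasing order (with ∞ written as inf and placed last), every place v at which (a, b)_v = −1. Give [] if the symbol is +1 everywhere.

(a, b) ≡ (5365, -2405) mod (ℚ^×)²; places V = {2, 3, 5, 13, 29, 37, ∞}.
(a,b)_∞: sgn(5365)=+, sgn(-2405)=−, so +1.
(a,b)_2: α=2, β=18; u≡5, v≡3 (mod 8); ε(u)ε(v)=0·1, αω(v)=2·1, βω(u)=18·1; sum ≡ 0  ⇒  +1.
(a,b)_29: α=1, u≡19; β=4, v≡12 (mod 29); (19|29)=-1, (12|29)=-1; sign (−1)^0·-1^4·-1^1 = -1.
(a,b)_5: α=1, u≡3; β=3, v≡1 (mod 5); (3|5)=-1, (1|5)=+1; sign (−1)^0·-1^3·+1^1 = -1.
(a,b)_13: α=0, u≡12; β=1, v≡9 (mod 13); (12|13)=+1, (9|13)=+1; sign (−1)^0·+1^1·+1^0 = +1.
(a,b)_37: α=1, u≡3; β=3, v≡12 (mod 37); (3|37)=+1, (12|37)=+1; sign (−1)^0·+1^3·+1^1 = +1.
(a,b)_3: α=2, u≡1; β=10, v≡1 (mod 3); (1|3)=+1, (1|3)=+1; sign (−1)^0·+1^10·+1^2 = +1.
|Ram(5365, -2405)| = 2, even; anisotropic at {5, 29}.

[5, 29]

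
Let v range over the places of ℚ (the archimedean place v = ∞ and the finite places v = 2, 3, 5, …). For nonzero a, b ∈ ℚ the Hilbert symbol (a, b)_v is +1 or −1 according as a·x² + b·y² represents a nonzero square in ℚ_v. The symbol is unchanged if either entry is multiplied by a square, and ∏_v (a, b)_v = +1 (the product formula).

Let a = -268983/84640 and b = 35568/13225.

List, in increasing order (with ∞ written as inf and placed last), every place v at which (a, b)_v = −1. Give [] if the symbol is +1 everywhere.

Mod squares: a ≡ -2470, b ≡ 247. Check v ∈ {∞, 2, 3, 5, 11, 13, 19, 23}.
v=19: a=19^1·(≡8), b=19^1·(≡10) mod 19; (8|19)=-1, (10|19)=-1; (−1)^{1·1·9}·(-1)^1·(-1)^1 = -1.
v=3: a=3^2·(≡2), b=3^2·(≡1) mod 3; (2|3)=-1, (1|3)=+1; (−1)^{2·2·1}·(-1)^2·(+1)^2 = +1.
v=5: a=5^-1·(≡4), b=5^-2·(≡2) mod 5; (4|5)=+1, (2|5)=-1; (−1)^{-1·-2·2}·(+1)^-2·(-1)^-1 = -1.
v=2: v_2(a)=-5, v_2(b)=4; units ≡ 5, 7 (mod 8); ε·ε+αω+βω = 0·1+-5·0+4·1 ≡ 0  ⇒  (a,b)_2 = +1.
v=∞: -2470 < 0 and 247 > 0  ⇒  (a,b)_∞ = +1.
v=23: a=23^-2·(≡21), b=23^-2·(≡5) mod 23; (21|23)=-1, (5|23)=-1; (−1)^{-2·-2·11}·(-1)^-2·(-1)^-2 = +1.
v=11: a=11^2·(≡9), b=11^0·(≡9) mod 11; (9|11)=+1, (9|11)=+1; (−1)^{2·0·5}·(+1)^0·(+1)^2 = +1.
v=13: a=13^1·(≡7), b=13^1·(≡8) mod 13; (7|13)=-1, (8|13)=-1; (−1)^{1·1·6}·(-1)^1·(-1)^1 = +1.
(-2470, 247 / ℚ) ramifies at {5, 19}: a division algebra.

[5, 19]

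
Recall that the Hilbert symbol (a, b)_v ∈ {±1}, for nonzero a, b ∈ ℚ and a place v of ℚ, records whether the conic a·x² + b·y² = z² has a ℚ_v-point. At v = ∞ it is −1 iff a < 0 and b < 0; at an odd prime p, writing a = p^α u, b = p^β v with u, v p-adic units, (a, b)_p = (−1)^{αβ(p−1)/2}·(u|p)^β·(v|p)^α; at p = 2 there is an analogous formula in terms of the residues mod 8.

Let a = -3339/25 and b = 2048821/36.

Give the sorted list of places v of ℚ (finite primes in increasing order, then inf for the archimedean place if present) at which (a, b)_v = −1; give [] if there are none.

[7, 53]

Mod squares: a ≡ -371, b ≡ 2048821. Check v ∈ {∞, 2, 3, 5, 7, 29, 31, 43, 53}.
v=53: a=53^1·(≡42), b=53^1·(≡30) mod 53; (42|53)=+1, (30|53)=-1; (−1)^{1·1·26}·(+1)^1·(-1)^1 = -1.
v=29: a=29^0·(≡1), b=29^1·(≡9) mod 29; (1|29)=+1, (9|29)=+1; (−1)^{0·1·14}·(+1)^1·(+1)^0 = +1.
v=3: a=3^2·(≡1), b=3^-2·(≡1) mod 3; (1|3)=+1, (1|3)=+1; (−1)^{2·-2·1}·(+1)^-2·(+1)^2 = +1.
v=5: a=5^-2·(≡1), b=5^0·(≡1) mod 5; (1|5)=+1, (1|5)=+1; (−1)^{-2·0·2}·(+1)^0·(+1)^-2 = +1.
v=31: a=31^0·(≡14), b=31^1·(≡6) mod 31; (14|31)=+1, (6|31)=-1; (−1)^{0·1·15}·(+1)^1·(-1)^0 = +1.
v=43: a=43^0·(≡35), b=43^1·(≡18) mod 43; (35|43)=+1, (18|43)=-1; (−1)^{0·1·21}·(+1)^1·(-1)^0 = +1.
v=2: v_2(a)=0, v_2(b)=-2; units ≡ 5, 5 (mod 8); ε·ε+αω+βω = 0·0+0·1+-2·1 ≡ 0  ⇒  (a,b)_2 = +1.
v=∞: -371 < 0 and 2048821 > 0  ⇒  (a,b)_∞ = +1.
v=7: a=7^1·(≡5), b=7^0·(≡5) mod 7; (5|7)=-1, (5|7)=-1; (−1)^{1·0·3}·(-1)^0·(-1)^1 = -1.
|Ram(-371, 2048821)| = 2, even; anisotropic at {7, 53}.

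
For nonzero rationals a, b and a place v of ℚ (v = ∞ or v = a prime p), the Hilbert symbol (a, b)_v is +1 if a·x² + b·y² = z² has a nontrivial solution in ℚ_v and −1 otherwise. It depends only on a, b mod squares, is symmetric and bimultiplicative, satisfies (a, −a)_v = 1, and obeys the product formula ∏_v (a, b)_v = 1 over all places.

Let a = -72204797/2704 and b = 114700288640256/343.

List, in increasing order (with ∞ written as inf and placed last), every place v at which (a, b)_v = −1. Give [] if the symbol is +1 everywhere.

Mod squares: a ≡ -136493, b ≡ 97867. Check v ∈ {∞, 2, 3, 7, 11, 13, 17, 23, 31, 37, 41}.
v=3: a=3^0·(≡1), b=3^4·(≡1) mod 3; (1|3)=+1, (1|3)=+1; (−1)^{0·4·1}·(+1)^4·(+1)^0 = +1.
v=2: v_2(a)=-4, v_2(b)=8; units ≡ 3, 3 (mod 8); ε·ε+αω+βω = 1·1+-4·1+8·1 ≡ 1  ⇒  (a,b)_2 = -1.
v=7: a=7^1·(≡6), b=7^-3·(≡4) mod 7; (6|7)=-1, (4|7)=+1; (−1)^{1·-3·3}·(-1)^-3·(+1)^1 = +1.
v=∞: -136493 < 0 and 97867 > 0  ⇒  (a,b)_∞ = +1.
v=13: a=13^-2·(≡8), b=13^0·(≡4) mod 13; (8|13)=-1, (4|13)=+1; (−1)^{-2·0·6}·(-1)^0·(+1)^-2 = +1.
v=23: a=23^2·(≡8), b=23^0·(≡6) mod 23; (8|23)=+1, (6|23)=+1; (−1)^{2·0·11}·(+1)^0·(+1)^2 = +1.
v=11: a=11^0·(≡8), b=11^1·(≡1) mod 11; (8|11)=-1, (1|11)=+1; (−1)^{0·1·5}·(-1)^1·(+1)^0 = -1.
v=37: a=37^1·(≡28), b=37^2·(≡19) mod 37; (28|37)=+1, (19|37)=-1; (−1)^{1·2·18}·(+1)^2·(-1)^1 = -1.
v=41: a=41^0·(≡33), b=41^1·(≡37) mod 41; (33|41)=+1, (37|41)=+1; (−1)^{0·1·20}·(+1)^1·(+1)^0 = +1.
v=31: a=31^1·(≡13), b=31^1·(≡27) mod 31; (13|31)=-1, (27|31)=-1; (−1)^{1·1·15}·(-1)^1·(-1)^1 = -1.
v=17: a=17^1·(≡7), b=17^2·(≡1) mod 17; (7|17)=-1, (1|17)=+1; (−1)^{1·2·8}·(-1)^2·(+1)^1 = +1.
Ram(-136493, 97867) = {2, 11, 31, 37}; no ℚ_2-point on the conic.

[2, 11, 31, 37]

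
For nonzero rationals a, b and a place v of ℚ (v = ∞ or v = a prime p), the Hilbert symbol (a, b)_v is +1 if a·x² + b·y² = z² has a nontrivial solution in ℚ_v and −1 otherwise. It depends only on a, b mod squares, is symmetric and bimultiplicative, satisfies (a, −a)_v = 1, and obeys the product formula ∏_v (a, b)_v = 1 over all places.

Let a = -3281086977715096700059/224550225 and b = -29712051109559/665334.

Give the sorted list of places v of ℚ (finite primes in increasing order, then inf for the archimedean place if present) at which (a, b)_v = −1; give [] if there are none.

(a, b) ≡ (-19, -714) mod (ℚ^×)²; places V = {2, 3, 5, 7, 13, 17, 19, 37, ∞}.
(a,b)_13: α=4, u≡6; β=2, v≡1 (mod 13); (6|13)=-1, (1|13)=+1; sign (−1)^0·-1^2·+1^4 = +1.
(a,b)_∞: sgn(-19)=−, sgn(-714)=−, so -1.
(a,b)_19: α=3, u≡12; β=2, v≡8 (mod 19); (12|19)=-1, (8|19)=-1; sign (−1)^0·-1^2·-1^3 = -1.
(a,b)_3: α=-8, u≡2; β=-5, v≡2 (mod 3); (2|3)=-1, (2|3)=-1; sign (−1)^0·-1^-5·-1^-8 = -1.
(a,b)_2: α=0, β=-1; u≡5, v≡3 (mod 8); ε(u)ε(v)=0·1, αω(v)=0·1, βω(u)=-1·1; sum ≡ 1  ⇒  -1.
(a,b)_7: α=4, u≡4; β=3, v≡3 (mod 7); (4|7)=+1, (3|7)=-1; sign (−1)^0·+1^3·-1^4 = +1.
(a,b)_17: α=8, u≡8; β=5, v≡16 (mod 17); (8|17)=+1, (16|17)=+1; sign (−1)^0·+1^5·+1^8 = +1.
(a,b)_37: α=-2, u≡20; β=-2, v≡4 (mod 37); (20|37)=-1, (4|37)=+1; sign (−1)^0·-1^-2·+1^-2 = +1.
(a,b)_5: α=-2, u≡4; β=0, v≡4 (mod 5); (4|5)=+1, (4|5)=+1; sign (−1)^0·+1^0·+1^-2 = +1.
Ram(-19, -714) = {2, 3, 19, ∞}; no ℚ_2-point on the conic.

[2, 3, 19, inf]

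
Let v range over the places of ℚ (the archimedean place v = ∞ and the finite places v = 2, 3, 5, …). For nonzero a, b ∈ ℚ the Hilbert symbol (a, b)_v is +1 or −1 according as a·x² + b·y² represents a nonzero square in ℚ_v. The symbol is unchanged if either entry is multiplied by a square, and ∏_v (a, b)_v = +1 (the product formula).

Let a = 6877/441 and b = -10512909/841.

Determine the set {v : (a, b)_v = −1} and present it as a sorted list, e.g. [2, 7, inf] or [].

[11, 19]

(a, b) ≡ (13, -14421) mod (ℚ^×)²; places V = {2, 3, 7, 11, 13, 19, 23, 29, ∞}.
(a,b)_∞: sgn(13)=+, sgn(-14421)=−, so +1.
(a,b)_11: α=0, u≡2; β=1, v≡1 (mod 11); (2|11)=-1, (1|11)=+1; sign (−1)^0·-1^1·+1^0 = -1.
(a,b)_29: α=0, u≡20; β=-2, v≡26 (mod 29); (20|29)=+1, (26|29)=-1; sign (−1)^0·+1^-2·-1^0 = +1.
(a,b)_3: α=-2, u≡1; β=7, v≡2 (mod 3); (1|3)=+1, (2|3)=-1; sign (−1)^0·+1^7·-1^-2 = +1.
(a,b)_2: α=0, β=0; u≡5, v≡3 (mod 8); ε(u)ε(v)=0·1, αω(v)=0·1, βω(u)=0·1; sum ≡ 0  ⇒  +1.
(a,b)_19: α=0, u≡14; β=1, v≡9 (mod 19); (14|19)=-1, (9|19)=+1; sign (−1)^0·-1^1·+1^0 = -1.
(a,b)_23: α=2, u≡9; β=1, v≡5 (mod 23); (9|23)=+1, (5|23)=-1; sign (−1)^0·+1^1·-1^2 = +1.
(a,b)_7: α=-2, u≡5; β=0, v≡6 (mod 7); (5|7)=-1, (6|7)=-1; sign (−1)^0·-1^0·-1^-2 = +1.
(a,b)_13: α=1, u≡4; β=0, v≡1 (mod 13); (4|13)=+1, (1|13)=+1; sign (−1)^0·+1^0·+1^1 = +1.
(13, -14421 / ℚ) ramifies at {11, 19}: a division algebra.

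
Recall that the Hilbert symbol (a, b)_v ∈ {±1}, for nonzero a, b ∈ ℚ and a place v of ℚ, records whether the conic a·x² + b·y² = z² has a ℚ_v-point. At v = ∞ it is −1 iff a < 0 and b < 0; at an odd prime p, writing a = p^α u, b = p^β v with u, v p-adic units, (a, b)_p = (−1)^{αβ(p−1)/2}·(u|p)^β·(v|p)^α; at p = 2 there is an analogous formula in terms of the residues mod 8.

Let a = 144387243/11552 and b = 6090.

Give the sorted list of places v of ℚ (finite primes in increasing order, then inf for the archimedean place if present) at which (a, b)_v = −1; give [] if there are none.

(a, b) ≡ (265174, 6090) mod (ℚ^×)²; places V = {2, 3, 5, 7, 11, 13, 19, 29, 31, 47, ∞}.
(a,b)_11: α=2, u≡7; β=0, v≡7 (mod 11); (7|11)=-1, (7|11)=-1; sign (−1)^0·-1^0·-1^2 = +1.
(a,b)_31: α=1, u≡6; β=0, v≡14 (mod 31); (6|31)=-1, (14|31)=+1; sign (−1)^0·-1^0·+1^1 = +1.
(a,b)_3: α=2, u≡1; β=1, v≡2 (mod 3); (1|3)=+1, (2|3)=-1; sign (−1)^0·+1^1·-1^2 = +1.
(a,b)_5: α=0, u≡4; β=1, v≡3 (mod 5); (4|5)=+1, (3|5)=-1; sign (−1)^0·+1^1·-1^0 = +1.
(a,b)_47: α=1, u≡18; β=0, v≡27 (mod 47); (18|47)=+1, (27|47)=+1; sign (−1)^0·+1^0·+1^1 = +1.
(a,b)_∞: sgn(265174)=+, sgn(6090)=+, so +1.
(a,b)_13: α=1, u≡12; β=0, v≡6 (mod 13); (12|13)=+1, (6|13)=-1; sign (−1)^0·+1^0·-1^1 = -1.
(a,b)_29: α=0, u≡10; β=1, v≡7 (mod 29); (10|29)=-1, (7|29)=+1; sign (−1)^0·-1^1·+1^0 = -1.
(a,b)_7: α=1, u≡5; β=1, v≡2 (mod 7); (5|7)=-1, (2|7)=+1; sign (−1)^1·-1^1·+1^1 = +1.
(a,b)_19: α=-2, u≡14; β=0, v≡10 (mod 19); (14|19)=-1, (10|19)=-1; sign (−1)^0·-1^0·-1^-2 = +1.
(a,b)_2: α=-5, β=1; u≡3, v≡5 (mod 8); ε(u)ε(v)=1·0, αω(v)=-5·1, βω(u)=1·1; sum ≡ 0  ⇒  +1.
Ram(265174, 6090) = {13, 29}; no ℚ_13-point on the conic.

[13, 29]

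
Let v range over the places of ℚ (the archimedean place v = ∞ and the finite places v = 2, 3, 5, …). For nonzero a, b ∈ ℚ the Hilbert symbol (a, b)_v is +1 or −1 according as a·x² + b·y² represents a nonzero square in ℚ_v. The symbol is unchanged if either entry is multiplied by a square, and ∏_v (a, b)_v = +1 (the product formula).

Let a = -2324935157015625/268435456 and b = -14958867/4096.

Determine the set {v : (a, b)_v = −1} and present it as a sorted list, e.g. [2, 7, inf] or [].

[29, inf]

(a, b) ≡ (-609, -3) mod (ℚ^×)²; places V = {2, 3, 5, 7, 11, 29, ∞}.
(a,b)_∞: sgn(-609)=−, sgn(-3)=−, so -1.
(a,b)_5: α=6, u≡1; β=0, v≡3 (mod 5); (1|5)=+1, (3|5)=-1; sign (−1)^0·+1^0·-1^6 = +1.
(a,b)_7: α=5, u≡4; β=2, v≡1 (mod 7); (4|7)=+1, (1|7)=+1; sign (−1)^0·+1^2·+1^5 = +1.
(a,b)_11: α=2, u≡10; β=2, v≡6 (mod 11); (10|11)=-1, (6|11)=-1; sign (−1)^0·-1^2·-1^2 = +1.
(a,b)_3: α=1, u≡1; β=1, v≡2 (mod 3); (1|3)=+1, (2|3)=-1; sign (−1)^1·+1^1·-1^1 = +1.
(a,b)_29: α=3, u≡19; β=2, v≡11 (mod 29); (19|29)=-1, (11|29)=-1; sign (−1)^0·-1^2·-1^3 = -1.
(a,b)_2: α=-28, β=-12; u≡7, v≡5 (mod 8); ε(u)ε(v)=1·0, αω(v)=-28·1, βω(u)=-12·0; sum ≡ 0  ⇒  +1.
Ram(-609, -3) = {29, ∞}; no ℚ_29-point on the conic.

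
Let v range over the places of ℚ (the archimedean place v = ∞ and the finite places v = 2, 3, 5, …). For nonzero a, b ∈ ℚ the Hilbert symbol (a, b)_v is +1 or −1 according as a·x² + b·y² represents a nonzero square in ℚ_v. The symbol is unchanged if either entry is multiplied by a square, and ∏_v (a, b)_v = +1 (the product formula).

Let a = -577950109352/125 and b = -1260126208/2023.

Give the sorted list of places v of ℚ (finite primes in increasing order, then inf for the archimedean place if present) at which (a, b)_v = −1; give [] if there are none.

(a, b) ≡ (-13090, -33649) mod (ℚ^×)²; places V = {2, 5, 7, 11, 17, 19, 23, ∞}.
(a,b)_∞: sgn(-13090)=−, sgn(-33649)=−, so -1.
(a,b)_2: α=3, β=18; u≡7, v≡7 (mod 8); ε(u)ε(v)=1·1, αω(v)=3·0, βω(u)=18·0; sum ≡ 1  ⇒  -1.
(a,b)_11: α=1, u≡9; β=1, v≡2 (mod 11); (9|11)=+1, (2|11)=-1; sign (−1)^1·+1^1·-1^1 = +1.
(a,b)_17: α=3, u≡6; β=-2, v≡12 (mod 17); (6|17)=-1, (12|17)=-1; sign (−1)^0·-1^-2·-1^3 = -1.
(a,b)_23: α=2, u≡20; β=1, v≡3 (mod 23); (20|23)=-1, (3|23)=+1; sign (−1)^0·-1^1·+1^2 = -1.
(a,b)_5: α=-3, u≡3; β=0, v≡4 (mod 5); (3|5)=-1, (4|5)=+1; sign (−1)^0·-1^0·+1^-3 = +1.
(a,b)_7: α=1, u≡6; β=-1, v≡1 (mod 7); (6|7)=-1, (1|7)=+1; sign (−1)^1·-1^-1·+1^1 = +1.
(a,b)_19: α=2, u≡5; β=1, v≡12 (mod 19); (5|19)=+1, (12|19)=-1; sign (−1)^0·+1^1·-1^2 = +1.
(-13090, -33649 / ℚ) ramifies at {2, 17, 23, ∞}: a division algebra.

[2, 17, 23, inf]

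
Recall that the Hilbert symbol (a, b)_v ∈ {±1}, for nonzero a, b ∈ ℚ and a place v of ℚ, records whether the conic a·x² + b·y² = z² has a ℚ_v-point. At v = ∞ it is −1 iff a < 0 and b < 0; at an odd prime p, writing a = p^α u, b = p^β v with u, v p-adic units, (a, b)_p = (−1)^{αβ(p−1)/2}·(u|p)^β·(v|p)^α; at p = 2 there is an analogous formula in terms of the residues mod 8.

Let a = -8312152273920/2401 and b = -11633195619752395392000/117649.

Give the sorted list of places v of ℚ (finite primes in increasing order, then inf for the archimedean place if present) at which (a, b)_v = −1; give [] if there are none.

Mod squares: a ≡ -1072445, b ≡ -145. Check v ∈ {∞, 2, 3, 5, 7, 11, 17, 29, 31, 37}.
v=11: a=11^1·(≡3), b=11^2·(≡4) mod 11; (3|11)=+1, (4|11)=+1; (−1)^{1·2·5}·(+1)^2·(+1)^1 = +1.
v=37: a=37^1·(≡6), b=37^2·(≡33) mod 37; (6|37)=-1, (33|37)=+1; (−1)^{1·2·18}·(-1)^2·(+1)^1 = +1.
v=29: a=29^2·(≡4), b=29^3·(≡22) mod 29; (4|29)=+1, (22|29)=+1; (−1)^{2·3·14}·(+1)^3·(+1)^2 = +1.
v=2: v_2(a)=10, v_2(b)=10; units ≡ 3, 7 (mod 8); ε·ε+αω+βω = 1·1+10·0+10·1 ≡ 1  ⇒  (a,b)_2 = -1.
v=7: a=7^-4·(≡2), b=7^-6·(≡4) mod 7; (2|7)=+1, (4|7)=+1; (−1)^{-4·-6·3}·(+1)^-6·(+1)^-4 = +1.
v=3: a=3^2·(≡1), b=3^4·(≡2) mod 3; (1|3)=+1, (2|3)=-1; (−1)^{2·4·1}·(+1)^4·(-1)^2 = +1.
v=31: a=31^1·(≡7), b=31^2·(≡4) mod 31; (7|31)=+1, (4|31)=+1; (−1)^{1·2·15}·(+1)^2·(+1)^1 = +1.
v=5: a=5^1·(≡1), b=5^3·(≡1) mod 5; (1|5)=+1, (1|5)=+1; (−1)^{1·3·2}·(+1)^3·(+1)^1 = +1.
v=∞: -1072445 < 0 and -145 < 0  ⇒  (a,b)_∞ = -1.
v=17: a=17^1·(≡8), b=17^2·(≡2) mod 17; (8|17)=+1, (2|17)=+1; (−1)^{1·2·8}·(+1)^2·(+1)^1 = +1.
Ram(-1072445, -145) = {2, ∞}; no ℚ_2-point on the conic.

[2, inf]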